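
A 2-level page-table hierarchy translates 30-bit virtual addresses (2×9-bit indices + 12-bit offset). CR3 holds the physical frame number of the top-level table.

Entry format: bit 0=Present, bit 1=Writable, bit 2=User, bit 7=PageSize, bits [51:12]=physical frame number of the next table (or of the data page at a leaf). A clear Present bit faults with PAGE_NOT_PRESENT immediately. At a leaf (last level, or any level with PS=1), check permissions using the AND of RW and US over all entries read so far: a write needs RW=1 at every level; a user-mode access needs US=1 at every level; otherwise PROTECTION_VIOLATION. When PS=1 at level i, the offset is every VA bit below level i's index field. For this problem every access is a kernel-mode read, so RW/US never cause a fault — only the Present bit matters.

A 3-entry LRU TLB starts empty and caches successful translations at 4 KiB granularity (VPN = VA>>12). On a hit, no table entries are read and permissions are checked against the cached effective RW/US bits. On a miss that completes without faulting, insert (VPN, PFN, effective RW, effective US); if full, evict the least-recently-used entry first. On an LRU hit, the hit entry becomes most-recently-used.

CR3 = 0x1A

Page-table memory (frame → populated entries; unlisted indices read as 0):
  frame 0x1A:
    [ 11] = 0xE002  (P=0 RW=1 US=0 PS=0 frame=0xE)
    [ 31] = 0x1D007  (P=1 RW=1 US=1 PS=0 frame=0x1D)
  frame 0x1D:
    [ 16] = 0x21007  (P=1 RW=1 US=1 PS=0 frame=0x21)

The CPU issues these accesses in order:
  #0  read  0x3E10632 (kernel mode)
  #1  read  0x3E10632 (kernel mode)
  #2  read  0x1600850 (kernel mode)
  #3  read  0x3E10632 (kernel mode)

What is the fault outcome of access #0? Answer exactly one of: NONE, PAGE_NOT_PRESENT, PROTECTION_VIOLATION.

Walk each access:
#0 VA=0x3E10632 (r,kernel):
  lvl0: tbl 0x1A, slot 31 ⇒ 0x1D007 (P1/RW1/US1/PS0)
  lvl1: tbl 0x1D, slot 16 ⇒ 0x21007 (P1/RW1/US1/PS0)
  ✓ 0x21632  — 2 lookups
#1 VA=0x3E10632 (r,kernel):
  TLB hit vpn=0x3E10 → PA=0x21632
#2 VA=0x1600850 (r,kernel):
  lvl0: tbl 0x1A, slot 11 ⇒ 0xE002 (P0/RW1/US0/PS0)
  → PAGE_NOT_PRESENT  (1 entries read)
#3 VA=0x3E10632 (r,kernel):
  TLB hit vpn=0x3E10 → PA=0x21632

Access #0 fault: NONE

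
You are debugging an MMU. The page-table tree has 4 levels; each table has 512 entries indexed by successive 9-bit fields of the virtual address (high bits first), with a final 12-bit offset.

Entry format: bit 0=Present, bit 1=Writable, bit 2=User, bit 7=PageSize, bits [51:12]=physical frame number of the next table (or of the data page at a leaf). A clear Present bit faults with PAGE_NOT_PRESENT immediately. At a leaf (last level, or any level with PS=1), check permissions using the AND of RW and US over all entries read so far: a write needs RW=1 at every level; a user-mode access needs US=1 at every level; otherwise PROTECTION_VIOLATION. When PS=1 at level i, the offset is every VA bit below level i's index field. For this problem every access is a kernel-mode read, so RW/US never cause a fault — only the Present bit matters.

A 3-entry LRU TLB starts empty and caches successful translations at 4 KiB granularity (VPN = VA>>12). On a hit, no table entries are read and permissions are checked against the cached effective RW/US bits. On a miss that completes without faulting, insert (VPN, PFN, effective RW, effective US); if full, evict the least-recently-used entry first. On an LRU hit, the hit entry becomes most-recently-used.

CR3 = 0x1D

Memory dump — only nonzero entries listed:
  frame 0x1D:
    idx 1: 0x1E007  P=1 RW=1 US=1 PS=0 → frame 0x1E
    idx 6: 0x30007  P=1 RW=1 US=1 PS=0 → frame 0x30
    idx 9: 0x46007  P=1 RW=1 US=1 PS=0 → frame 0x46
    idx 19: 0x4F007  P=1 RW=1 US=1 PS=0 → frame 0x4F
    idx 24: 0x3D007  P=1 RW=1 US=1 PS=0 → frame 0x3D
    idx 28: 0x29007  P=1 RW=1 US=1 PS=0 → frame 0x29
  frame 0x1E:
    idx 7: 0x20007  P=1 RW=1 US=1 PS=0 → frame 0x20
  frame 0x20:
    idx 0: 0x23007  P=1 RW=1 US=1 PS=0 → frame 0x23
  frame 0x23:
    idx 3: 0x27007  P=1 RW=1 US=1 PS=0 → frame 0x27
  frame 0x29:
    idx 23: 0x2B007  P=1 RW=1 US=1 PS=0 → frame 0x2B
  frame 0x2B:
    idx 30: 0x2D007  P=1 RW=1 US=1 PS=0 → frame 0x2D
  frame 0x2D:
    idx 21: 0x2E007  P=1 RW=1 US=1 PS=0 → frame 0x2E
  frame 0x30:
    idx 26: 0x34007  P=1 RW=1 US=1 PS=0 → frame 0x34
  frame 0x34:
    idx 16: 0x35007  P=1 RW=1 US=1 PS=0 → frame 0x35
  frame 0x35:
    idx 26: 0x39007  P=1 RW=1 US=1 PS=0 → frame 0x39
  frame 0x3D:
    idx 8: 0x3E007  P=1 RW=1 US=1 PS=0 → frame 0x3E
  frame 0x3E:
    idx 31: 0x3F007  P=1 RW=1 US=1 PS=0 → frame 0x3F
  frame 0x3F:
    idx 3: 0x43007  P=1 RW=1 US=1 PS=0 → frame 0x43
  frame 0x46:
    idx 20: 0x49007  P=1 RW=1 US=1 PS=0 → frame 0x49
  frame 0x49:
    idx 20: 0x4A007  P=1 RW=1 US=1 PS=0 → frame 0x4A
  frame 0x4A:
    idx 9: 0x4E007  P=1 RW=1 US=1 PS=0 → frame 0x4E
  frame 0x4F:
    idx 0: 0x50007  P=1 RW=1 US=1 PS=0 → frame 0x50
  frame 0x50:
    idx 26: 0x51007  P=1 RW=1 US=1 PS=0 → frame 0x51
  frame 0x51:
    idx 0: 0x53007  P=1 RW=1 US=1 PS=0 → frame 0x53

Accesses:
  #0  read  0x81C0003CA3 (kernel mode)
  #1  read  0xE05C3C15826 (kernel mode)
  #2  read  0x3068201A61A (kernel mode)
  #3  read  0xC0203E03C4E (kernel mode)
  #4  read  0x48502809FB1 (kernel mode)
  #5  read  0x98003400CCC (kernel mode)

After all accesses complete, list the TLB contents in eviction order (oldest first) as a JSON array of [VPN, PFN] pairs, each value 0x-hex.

Per-access translation:
#0 VA=0x81C0003CA3 (r,kernel):
  lvl0: tbl 0x1D, slot 1 ⇒ 0x1E007 (P1/RW1/US1/PS0)
  lvl1: tbl 0x1E, slot 7 ⇒ 0x20007 (P1/RW1/US1/PS0)
  lvl2: tbl 0x20, slot 0 ⇒ 0x23007 (P1/RW1/US1/PS0)
  lvl3: tbl 0x23, slot 3 ⇒ 0x27007 (P1/RW1/US1/PS0)
  → PA=0x27CA3  (4 entries read)
#1 VA=0xE05C3C15826 (r,kernel):
  lvl0: tbl 0x1D, slot 28 ⇒ 0x29007 (P1/RW1/US1/PS0)
  lvl1: tbl 0x29, slot 23 ⇒ 0x2B007 (P1/RW1/US1/PS0)
  lvl2: tbl 0x2B, slot 30 ⇒ 0x2D007 (P1/RW1/US1/PS0)
  lvl3: tbl 0x2D, slot 21 ⇒ 0x2E007 (P1/RW1/US1/PS0)
  → PA=0x2E826  (4 entries read)
#2 VA=0x3068201A61A (r,kernel):
  lvl0: tbl 0x1D, slot 6 ⇒ 0x30007 (P1/RW1/US1/PS0)
  lvl1: tbl 0x30, slot 26 ⇒ 0x34007 (P1/RW1/US1/PS0)
  lvl2: tbl 0x34, slot 16 ⇒ 0x35007 (P1/RW1/US1/PS0)
  lvl3: tbl 0x35, slot 26 ⇒ 0x39007 (P1/RW1/US1/PS0)
  → PA=0x3961A  (4 entries read)
#3 VA=0xC0203E03C4E (r,kernel):
  lvl0: tbl 0x1D, slot 24 ⇒ 0x3D007 (P1/RW1/US1/PS0)
  lvl1: tbl 0x3D, slot 8 ⇒ 0x3E007 (P1/RW1/US1/PS0)
  lvl2: tbl 0x3E, slot 31 ⇒ 0x3F007 (P1/RW1/US1/PS0)
  lvl3: tbl 0x3F, slot 3 ⇒ 0x43007 (P1/RW1/US1/PS0)
  → PA=0x43C4E  (4 entries read)
#4 VA=0x48502809FB1 (r,kernel):
  lvl0: tbl 0x1D, slot 9 ⇒ 0x46007 (P1/RW1/US1/PS0)
  lvl1: tbl 0x46, slot 20 ⇒ 0x49007 (P1/RW1/US1/PS0)
  lvl2: tbl 0x49, slot 20 ⇒ 0x4A007 (P1/RW1/US1/PS0)
  lvl3: tbl 0x4A, slot 9 ⇒ 0x4E007 (P1/RW1/US1/PS0)
  → PA=0x4EFB1  (4 entries read)
#5 VA=0x98003400CCC (r,kernel):
  lvl0: tbl 0x1D, slot 19 ⇒ 0x4F007 (P1/RW1/US1/PS0)
  lvl1: tbl 0x4F, slot 0 ⇒ 0x50007 (P1/RW1/US1/PS0)
  lvl2: tbl 0x50, slot 26 ⇒ 0x51007 (P1/RW1/US1/PS0)
  lvl3: tbl 0x51, slot 0 ⇒ 0x53007 (P1/RW1/US1/PS0)
  → PA=0x53CCC  (4 entries read)

TLB: [["0xC0203E03", "0x43"], ["0x48502809", "0x4E"], ["0x98003400", "0x53"]]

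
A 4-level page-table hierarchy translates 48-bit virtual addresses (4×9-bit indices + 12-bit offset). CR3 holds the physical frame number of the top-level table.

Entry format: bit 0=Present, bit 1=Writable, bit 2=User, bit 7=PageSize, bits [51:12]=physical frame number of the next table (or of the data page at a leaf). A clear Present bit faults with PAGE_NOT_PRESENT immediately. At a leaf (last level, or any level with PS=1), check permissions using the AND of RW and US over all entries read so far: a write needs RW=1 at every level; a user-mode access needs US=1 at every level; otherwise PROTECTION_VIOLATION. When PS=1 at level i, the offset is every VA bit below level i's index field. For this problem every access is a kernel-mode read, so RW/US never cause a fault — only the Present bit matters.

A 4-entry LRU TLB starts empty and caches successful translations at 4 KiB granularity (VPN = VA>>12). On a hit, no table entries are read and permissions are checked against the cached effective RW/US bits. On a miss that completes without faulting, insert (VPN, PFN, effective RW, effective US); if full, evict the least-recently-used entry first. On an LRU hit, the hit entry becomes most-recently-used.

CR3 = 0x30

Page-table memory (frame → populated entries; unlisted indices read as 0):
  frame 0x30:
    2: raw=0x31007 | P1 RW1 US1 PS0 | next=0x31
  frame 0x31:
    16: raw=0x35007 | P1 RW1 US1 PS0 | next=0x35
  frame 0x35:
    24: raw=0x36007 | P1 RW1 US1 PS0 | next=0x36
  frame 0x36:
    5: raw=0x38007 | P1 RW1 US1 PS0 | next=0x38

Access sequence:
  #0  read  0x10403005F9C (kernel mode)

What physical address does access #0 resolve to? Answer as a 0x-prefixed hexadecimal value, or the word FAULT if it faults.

Per-access translation:
#0 VA=0x10403005F9C (r,kernel):
  lvl0: tbl 0x30, slot 2 ⇒ 0x31007 (P1/RW1/US1/PS0)
  lvl1: tbl 0x31, slot 16 ⇒ 0x35007 (P1/RW1/US1/PS0)
  lvl2: tbl 0x35, slot 24 ⇒ 0x36007 (P1/RW1/US1/PS0)
  lvl3: tbl 0x36, slot 5 ⇒ 0x38007 (P1/RW1/US1/PS0)
  ✓ 0x38F9C  — 4 lookups

Access #0 PA: 0x38F9C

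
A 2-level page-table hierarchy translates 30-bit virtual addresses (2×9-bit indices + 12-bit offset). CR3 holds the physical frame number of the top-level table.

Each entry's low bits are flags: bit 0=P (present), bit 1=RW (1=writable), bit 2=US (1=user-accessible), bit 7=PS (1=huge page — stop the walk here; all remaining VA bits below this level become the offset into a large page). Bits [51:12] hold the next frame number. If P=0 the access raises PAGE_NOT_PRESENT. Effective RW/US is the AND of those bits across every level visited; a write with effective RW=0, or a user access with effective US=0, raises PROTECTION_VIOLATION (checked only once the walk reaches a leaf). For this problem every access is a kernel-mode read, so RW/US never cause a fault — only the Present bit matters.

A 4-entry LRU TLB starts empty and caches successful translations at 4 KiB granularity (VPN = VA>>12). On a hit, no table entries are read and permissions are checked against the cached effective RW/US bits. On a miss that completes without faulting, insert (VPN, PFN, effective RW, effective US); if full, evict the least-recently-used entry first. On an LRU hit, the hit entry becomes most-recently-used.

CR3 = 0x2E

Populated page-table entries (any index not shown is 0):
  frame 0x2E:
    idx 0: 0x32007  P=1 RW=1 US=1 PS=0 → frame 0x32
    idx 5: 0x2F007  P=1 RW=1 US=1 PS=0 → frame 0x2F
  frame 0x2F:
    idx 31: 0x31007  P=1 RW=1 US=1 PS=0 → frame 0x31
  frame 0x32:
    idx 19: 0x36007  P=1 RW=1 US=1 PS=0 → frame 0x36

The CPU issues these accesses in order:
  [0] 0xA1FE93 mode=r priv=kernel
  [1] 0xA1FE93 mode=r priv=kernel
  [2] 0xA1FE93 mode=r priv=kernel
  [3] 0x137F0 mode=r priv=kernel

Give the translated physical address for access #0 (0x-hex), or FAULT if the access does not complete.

Trace:
#0 VA=0xA1FE93 (r,kernel):
  L0: frame=0x2E idx=5 entry=0x2F007 [P=1 RW=1 US=1 PS=0]
  L1: frame=0x2F idx=31 entry=0x31007 [P=1 RW=1 US=1 PS=0]
  ⇒ phys 0x31E93  [2 reads]
#1 VA=0xA1FE93 (r,kernel):
  TLB hit vpn=0xA1F → PA=0x31E93
#2 VA=0xA1FE93 (r,kernel):
  TLB hit vpn=0xA1F → PA=0x31E93
#3 VA=0x137F0 (r,kernel):
  L0: frame=0x2E idx=0 entry=0x32007 [P=1 RW=1 US=1 PS=0]
  L1: frame=0x32 idx=19 entry=0x36007 [P=1 RW=1 US=1 PS=0]
  ⇒ phys 0x367F0  [2 reads]

Access #0 PA: 0x31E93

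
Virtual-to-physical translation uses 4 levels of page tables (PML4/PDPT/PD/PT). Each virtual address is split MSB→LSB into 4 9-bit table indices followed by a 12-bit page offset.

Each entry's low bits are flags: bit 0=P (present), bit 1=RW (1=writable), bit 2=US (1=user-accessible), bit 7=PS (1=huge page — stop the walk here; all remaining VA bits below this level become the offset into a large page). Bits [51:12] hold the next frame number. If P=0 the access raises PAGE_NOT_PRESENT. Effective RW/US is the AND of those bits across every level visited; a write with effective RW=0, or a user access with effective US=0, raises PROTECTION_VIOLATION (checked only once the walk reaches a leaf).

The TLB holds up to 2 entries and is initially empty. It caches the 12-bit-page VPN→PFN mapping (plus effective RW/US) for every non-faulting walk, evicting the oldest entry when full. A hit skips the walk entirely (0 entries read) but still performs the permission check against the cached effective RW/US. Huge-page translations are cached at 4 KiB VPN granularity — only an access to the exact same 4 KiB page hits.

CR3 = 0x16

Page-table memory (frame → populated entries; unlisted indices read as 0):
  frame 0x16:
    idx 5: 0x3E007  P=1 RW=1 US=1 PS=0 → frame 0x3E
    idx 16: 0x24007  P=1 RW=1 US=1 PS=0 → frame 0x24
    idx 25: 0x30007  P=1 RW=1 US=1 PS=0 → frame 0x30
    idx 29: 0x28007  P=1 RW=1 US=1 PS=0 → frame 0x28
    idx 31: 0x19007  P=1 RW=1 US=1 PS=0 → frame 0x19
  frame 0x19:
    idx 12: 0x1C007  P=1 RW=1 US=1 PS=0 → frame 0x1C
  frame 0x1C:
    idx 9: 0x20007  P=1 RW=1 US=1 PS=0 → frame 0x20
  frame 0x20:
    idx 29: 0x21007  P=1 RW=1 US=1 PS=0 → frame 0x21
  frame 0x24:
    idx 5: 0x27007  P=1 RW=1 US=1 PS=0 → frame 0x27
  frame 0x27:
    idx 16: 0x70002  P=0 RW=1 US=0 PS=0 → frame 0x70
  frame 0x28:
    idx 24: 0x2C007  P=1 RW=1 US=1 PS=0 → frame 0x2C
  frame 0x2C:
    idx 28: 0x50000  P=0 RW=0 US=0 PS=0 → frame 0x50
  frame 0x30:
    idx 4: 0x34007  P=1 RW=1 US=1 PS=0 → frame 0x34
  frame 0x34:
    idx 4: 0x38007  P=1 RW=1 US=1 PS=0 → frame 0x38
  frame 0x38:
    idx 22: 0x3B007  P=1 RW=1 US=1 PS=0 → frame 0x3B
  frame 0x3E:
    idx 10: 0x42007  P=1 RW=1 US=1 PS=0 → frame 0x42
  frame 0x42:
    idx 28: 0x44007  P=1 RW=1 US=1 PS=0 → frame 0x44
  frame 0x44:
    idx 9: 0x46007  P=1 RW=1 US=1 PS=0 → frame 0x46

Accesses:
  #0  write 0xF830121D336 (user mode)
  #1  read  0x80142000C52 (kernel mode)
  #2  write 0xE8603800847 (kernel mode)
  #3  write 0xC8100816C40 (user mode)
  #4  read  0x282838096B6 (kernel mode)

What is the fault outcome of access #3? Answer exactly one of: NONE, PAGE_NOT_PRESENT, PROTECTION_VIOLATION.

Walk each access:
#0 VA=0xF830121D336 (w,user):
  [0] read 0x16 idx=31: raw=0x19007 flags P=1 W=1 U=1 S=0
  [1] read 0x19 idx=12: raw=0x1C007 flags P=1 W=1 U=1 S=0
  [2] read 0x1C idx=9: raw=0x20007 flags P=1 W=1 U=1 S=0
  [3] read 0x20 idx=29: raw=0x21007 flags P=1 W=1 U=1 S=0
  ⇒ phys 0x21336  [4 reads]
#1 VA=0x80142000C52 (r,kernel):
  [0] read 0x16 idx=16: raw=0x24007 flags P=1 W=1 U=1 S=0
  [1] read 0x24 idx=5: raw=0x27007 flags P=1 W=1 U=1 S=0
  [2] read 0x27 idx=16: raw=0x70002 flags P=0 W=1 U=0 S=0
  → PAGE_NOT_PRESENT  (3 entries read)
#2 VA=0xE8603800847 (w,kernel):
  [0] read 0x16 idx=29: raw=0x28007 flags P=1 W=1 U=1 S=0
  [1] read 0x28 idx=24: raw=0x2C007 flags P=1 W=1 U=1 S=0
  [2] read 0x2C idx=28: raw=0x50000 flags P=0 W=0 U=0 S=0
  → PAGE_NOT_PRESENT  (3 entries read)
#3 VA=0xC8100816C40 (w,user):
  [0] read 0x16 idx=25: raw=0x30007 flags P=1 W=1 U=1 S=0
  [1] read 0x30 idx=4: raw=0x34007 flags P=1 W=1 U=1 S=0
  [2] read 0x34 idx=4: raw=0x38007 flags P=1 W=1 U=1 S=0
  [3] read 0x38 idx=22: raw=0x3B007 flags P=1 W=1 U=1 S=0
  ⇒ phys 0x3BC40  [4 reads]
#4 VA=0x282838096B6 (r,kernel):
  [0] read 0x16 idx=5: raw=0x3E007 flags P=1 W=1 U=1 S=0
  [1] read 0x3E idx=10: raw=0x42007 flags P=1 W=1 U=1 S=0
  [2] read 0x42 idx=28: raw=0x44007 flags P=1 W=1 U=1 S=0
  [3] read 0x44 idx=9: raw=0x46007 flags P=1 W=1 U=1 S=0
  ⇒ phys 0x466B6  [4 reads]

Access #3 fault: NONE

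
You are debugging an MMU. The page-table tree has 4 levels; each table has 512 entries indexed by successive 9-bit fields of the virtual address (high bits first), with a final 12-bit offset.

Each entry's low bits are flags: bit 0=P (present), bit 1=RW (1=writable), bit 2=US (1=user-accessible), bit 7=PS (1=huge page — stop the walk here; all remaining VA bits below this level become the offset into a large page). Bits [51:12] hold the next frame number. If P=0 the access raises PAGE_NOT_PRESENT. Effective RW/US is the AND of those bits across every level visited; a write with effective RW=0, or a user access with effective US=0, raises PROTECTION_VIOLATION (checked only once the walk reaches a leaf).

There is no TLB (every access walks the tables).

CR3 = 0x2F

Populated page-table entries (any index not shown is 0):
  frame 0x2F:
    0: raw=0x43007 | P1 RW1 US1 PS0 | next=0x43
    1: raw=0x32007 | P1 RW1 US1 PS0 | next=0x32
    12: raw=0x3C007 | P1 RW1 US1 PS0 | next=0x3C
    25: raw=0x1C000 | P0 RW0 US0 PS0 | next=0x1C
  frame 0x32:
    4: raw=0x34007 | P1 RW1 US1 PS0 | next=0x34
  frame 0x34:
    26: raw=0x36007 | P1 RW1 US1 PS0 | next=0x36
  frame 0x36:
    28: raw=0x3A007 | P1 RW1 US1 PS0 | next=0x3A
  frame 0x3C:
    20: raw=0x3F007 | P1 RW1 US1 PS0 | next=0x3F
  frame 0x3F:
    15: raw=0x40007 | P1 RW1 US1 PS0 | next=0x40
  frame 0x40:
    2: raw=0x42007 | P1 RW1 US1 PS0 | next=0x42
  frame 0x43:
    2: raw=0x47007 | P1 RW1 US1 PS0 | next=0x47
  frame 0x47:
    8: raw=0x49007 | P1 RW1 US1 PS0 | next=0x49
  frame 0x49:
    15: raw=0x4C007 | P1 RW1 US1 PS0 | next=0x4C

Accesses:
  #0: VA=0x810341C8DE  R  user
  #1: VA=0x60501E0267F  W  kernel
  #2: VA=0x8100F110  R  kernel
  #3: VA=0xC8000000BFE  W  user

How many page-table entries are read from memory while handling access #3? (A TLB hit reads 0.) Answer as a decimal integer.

Trace:
#0 VA=0x810341C8DE (r,user):
  [0] read 0x2F idx=1: raw=0x32007 flags P=1 W=1 U=1 S=0
  [1] read 0x32 idx=4: raw=0x34007 flags P=1 W=1 U=1 S=0
  [2] read 0x34 idx=26: raw=0x36007 flags P=1 W=1 U=1 S=0
  [3] read 0x36 idx=28: raw=0x3A007 flags P=1 W=1 U=1 S=0
  ✓ 0x3A8DE  — 4 lookups
#1 VA=0x60501E0267F (w,kernel):
  [0] read 0x2F idx=12: raw=0x3C007 flags P=1 W=1 U=1 S=0
  [1] read 0x3C idx=20: raw=0x3F007 flags P=1 W=1 U=1 S=0
  [2] read 0x3F idx=15: raw=0x40007 flags P=1 W=1 U=1 S=0
  [3] read 0x40 idx=2: raw=0x42007 flags P=1 W=1 U=1 S=0
  ✓ 0x4267F  — 4 lookups
#2 VA=0x8100F110 (r,kernel):
  [0] read 0x2F idx=0: raw=0x43007 flags P=1 W=1 U=1 S=0
  [1] read 0x43 idx=2: raw=0x47007 flags P=1 W=1 U=1 S=0
  [2] read 0x47 idx=8: raw=0x49007 flags P=1 W=1 U=1 S=0
  [3] read 0x49 idx=15: raw=0x4C007 flags P=1 W=1 U=1 S=0
  ✓ 0x4C110  — 4 lookups
#3 VA=0xC8000000BFE (w,user):
  [0] read 0x2F idx=25: raw=0x1C000 flags P=0 W=0 U=0 S=0
  ⇒ fault: PAGE_NOT_PRESENT  — 1 lookups

Entries read for #3: 1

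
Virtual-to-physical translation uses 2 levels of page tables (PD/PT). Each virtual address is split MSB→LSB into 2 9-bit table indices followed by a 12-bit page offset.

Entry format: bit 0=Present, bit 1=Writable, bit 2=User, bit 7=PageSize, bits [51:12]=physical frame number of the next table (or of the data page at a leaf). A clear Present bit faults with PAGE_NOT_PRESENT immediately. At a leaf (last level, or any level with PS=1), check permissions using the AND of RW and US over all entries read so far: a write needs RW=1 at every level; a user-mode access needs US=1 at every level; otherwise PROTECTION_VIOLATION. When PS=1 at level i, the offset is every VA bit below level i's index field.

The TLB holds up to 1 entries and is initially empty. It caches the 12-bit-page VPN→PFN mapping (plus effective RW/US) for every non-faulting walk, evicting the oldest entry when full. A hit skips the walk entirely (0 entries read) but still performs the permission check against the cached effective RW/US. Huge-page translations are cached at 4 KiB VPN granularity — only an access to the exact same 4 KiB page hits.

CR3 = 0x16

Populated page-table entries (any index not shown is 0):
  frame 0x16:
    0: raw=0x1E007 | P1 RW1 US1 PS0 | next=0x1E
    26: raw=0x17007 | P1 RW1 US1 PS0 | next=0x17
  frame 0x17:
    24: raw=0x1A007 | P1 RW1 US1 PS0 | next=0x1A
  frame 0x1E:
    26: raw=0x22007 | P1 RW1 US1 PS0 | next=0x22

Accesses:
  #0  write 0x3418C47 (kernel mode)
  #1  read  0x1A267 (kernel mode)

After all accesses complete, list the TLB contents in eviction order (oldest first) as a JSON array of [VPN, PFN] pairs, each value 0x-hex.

Per-access translation:
#0 VA=0x3418C47 (w,kernel):
  L0: frame=0x16 idx=26 entry=0x17007 [P=1 RW=1 US=1 PS=0]
  L1: frame=0x17 idx=24 entry=0x1A007 [P=1 RW=1 US=1 PS=0]
  → PA=0x1AC47  (2 entries read)
#1 VA=0x1A267 (r,kernel):
  L0: frame=0x16 idx=0 entry=0x1E007 [P=1 RW=1 US=1 PS=0]
  L1: frame=0x1E idx=26 entry=0x22007 [P=1 RW=1 US=1 PS=0]
  → PA=0x22267  (2 entries read)

TLB: [["0x1A", "0x22"]]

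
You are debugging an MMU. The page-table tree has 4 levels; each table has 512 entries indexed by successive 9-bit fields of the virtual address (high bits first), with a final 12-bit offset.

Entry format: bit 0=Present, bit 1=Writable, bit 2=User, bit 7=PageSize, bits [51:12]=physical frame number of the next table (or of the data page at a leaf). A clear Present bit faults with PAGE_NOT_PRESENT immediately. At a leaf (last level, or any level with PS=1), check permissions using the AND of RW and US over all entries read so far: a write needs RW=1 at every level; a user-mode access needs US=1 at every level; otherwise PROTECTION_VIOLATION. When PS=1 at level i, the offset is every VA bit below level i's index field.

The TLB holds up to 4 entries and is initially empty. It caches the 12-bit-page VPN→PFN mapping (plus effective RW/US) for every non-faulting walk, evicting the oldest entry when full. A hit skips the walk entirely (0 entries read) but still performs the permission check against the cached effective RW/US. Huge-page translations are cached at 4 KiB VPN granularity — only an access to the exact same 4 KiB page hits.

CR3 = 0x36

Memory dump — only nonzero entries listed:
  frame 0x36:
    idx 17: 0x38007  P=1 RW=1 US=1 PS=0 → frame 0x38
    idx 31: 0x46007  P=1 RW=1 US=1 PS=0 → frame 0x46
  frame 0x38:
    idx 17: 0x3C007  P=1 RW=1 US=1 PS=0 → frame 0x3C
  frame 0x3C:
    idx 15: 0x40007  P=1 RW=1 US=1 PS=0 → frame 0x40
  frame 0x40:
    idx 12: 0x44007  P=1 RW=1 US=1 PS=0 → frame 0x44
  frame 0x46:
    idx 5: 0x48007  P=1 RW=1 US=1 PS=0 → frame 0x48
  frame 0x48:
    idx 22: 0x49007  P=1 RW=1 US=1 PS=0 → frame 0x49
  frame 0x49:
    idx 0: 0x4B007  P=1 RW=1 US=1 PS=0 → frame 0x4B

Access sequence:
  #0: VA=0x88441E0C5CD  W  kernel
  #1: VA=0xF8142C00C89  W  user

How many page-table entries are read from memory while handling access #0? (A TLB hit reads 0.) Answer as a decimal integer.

Per-access translation:
#0 VA=0x88441E0C5CD (w,kernel):
  lvl0: tbl 0x36, slot 17 ⇒ 0x38007 (P1/RW1/US1/PS0)
  lvl1: tbl 0x38, slot 17 ⇒ 0x3C007 (P1/RW1/US1/PS0)
  lvl2: tbl 0x3C, slot 15 ⇒ 0x40007 (P1/RW1/US1/PS0)
  lvl3: tbl 0x40, slot 12 ⇒ 0x44007 (P1/RW1/US1/PS0)
  ⇒ phys 0x445CD  [4 reads]
#1 VA=0xF8142C00C89 (w,user):
  lvl0: tbl 0x36, slot 31 ⇒ 0x46007 (P1/RW1/US1/PS0)
  lvl1: tbl 0x46, slot 5 ⇒ 0x48007 (P1/RW1/US1/PS0)
  lvl2: tbl 0x48, slot 22 ⇒ 0x49007 (P1/RW1/US1/PS0)
  lvl3: tbl 0x49, slot 0 ⇒ 0x4B007 (P1/RW1/US1/PS0)
  ⇒ phys 0x4BC89  [4 reads]

Entries read for #0: 4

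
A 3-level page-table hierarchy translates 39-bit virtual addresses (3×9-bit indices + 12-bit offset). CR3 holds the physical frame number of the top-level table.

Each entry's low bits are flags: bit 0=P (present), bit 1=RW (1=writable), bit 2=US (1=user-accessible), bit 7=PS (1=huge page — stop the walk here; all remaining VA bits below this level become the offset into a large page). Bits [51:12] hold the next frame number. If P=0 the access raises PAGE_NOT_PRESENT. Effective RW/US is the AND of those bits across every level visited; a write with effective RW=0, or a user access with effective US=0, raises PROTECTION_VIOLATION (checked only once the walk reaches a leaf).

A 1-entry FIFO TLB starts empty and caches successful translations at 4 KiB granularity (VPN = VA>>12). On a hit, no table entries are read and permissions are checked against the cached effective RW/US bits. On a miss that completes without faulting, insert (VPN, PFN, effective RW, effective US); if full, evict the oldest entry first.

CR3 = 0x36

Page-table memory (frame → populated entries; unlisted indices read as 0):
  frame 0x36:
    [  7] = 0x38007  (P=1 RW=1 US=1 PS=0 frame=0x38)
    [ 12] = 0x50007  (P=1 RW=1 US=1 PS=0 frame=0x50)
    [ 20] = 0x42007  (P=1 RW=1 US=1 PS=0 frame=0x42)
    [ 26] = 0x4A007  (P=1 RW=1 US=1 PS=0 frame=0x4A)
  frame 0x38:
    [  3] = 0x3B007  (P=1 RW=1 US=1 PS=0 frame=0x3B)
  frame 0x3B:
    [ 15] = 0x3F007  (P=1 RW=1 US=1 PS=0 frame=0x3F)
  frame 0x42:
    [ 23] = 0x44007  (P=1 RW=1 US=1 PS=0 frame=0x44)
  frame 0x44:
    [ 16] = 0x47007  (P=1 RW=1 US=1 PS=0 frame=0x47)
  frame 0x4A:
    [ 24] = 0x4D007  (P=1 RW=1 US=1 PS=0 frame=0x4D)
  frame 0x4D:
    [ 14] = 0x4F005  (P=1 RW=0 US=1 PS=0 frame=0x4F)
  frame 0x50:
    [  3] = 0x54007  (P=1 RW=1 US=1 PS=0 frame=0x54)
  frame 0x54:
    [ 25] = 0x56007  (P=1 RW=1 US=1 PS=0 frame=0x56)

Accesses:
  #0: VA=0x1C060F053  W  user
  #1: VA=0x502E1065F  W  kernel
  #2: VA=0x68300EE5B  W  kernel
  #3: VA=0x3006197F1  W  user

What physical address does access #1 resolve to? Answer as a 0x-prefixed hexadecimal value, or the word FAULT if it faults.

Per-access translation:
#0 VA=0x1C060F053 (w,user):
  L0: frame=0x36 idx=7 entry=0x38007 [P=1 RW=1 US=1 PS=0]
  L1: frame=0x38 idx=3 entry=0x3B007 [P=1 RW=1 US=1 PS=0]
  L2: frame=0x3B idx=15 entry=0x3F007 [P=1 RW=1 US=1 PS=0]
  → PA=0x3F053  (3 entries read)
#1 VA=0x502E1065F (w,kernel):
  L0: frame=0x36 idx=20 entry=0x42007 [P=1 RW=1 US=1 PS=0]
  L1: frame=0x42 idx=23 entry=0x44007 [P=1 RW=1 US=1 PS=0]
  L2: frame=0x44 idx=16 entry=0x47007 [P=1 RW=1 US=1 PS=0]
  → PA=0x4765F  (3 entries read)
#2 VA=0x68300EE5B (w,kernel):
  L0: frame=0x36 idx=26 entry=0x4A007 [P=1 RW=1 US=1 PS=0]
  L1: frame=0x4A idx=24 entry=0x4D007 [P=1 RW=1 US=1 PS=0]
  L2: frame=0x4D idx=14 entry=0x4F005 [P=1 RW=0 US=1 PS=0]
  ⇒ fault: PROTECTION_VIOLATION  — 3 lookups
#3 VA=0x3006197F1 (w,user):
  L0: frame=0x36 idx=12 entry=0x50007 [P=1 RW=1 US=1 PS=0]
  L1: frame=0x50 idx=3 entry=0x54007 [P=1 RW=1 US=1 PS=0]
  L2: frame=0x54 idx=25 entry=0x56007 [P=1 RW=1 US=1 PS=0]
  → PA=0x567F1  (3 entries read)

Access #1 PA: 0x4765F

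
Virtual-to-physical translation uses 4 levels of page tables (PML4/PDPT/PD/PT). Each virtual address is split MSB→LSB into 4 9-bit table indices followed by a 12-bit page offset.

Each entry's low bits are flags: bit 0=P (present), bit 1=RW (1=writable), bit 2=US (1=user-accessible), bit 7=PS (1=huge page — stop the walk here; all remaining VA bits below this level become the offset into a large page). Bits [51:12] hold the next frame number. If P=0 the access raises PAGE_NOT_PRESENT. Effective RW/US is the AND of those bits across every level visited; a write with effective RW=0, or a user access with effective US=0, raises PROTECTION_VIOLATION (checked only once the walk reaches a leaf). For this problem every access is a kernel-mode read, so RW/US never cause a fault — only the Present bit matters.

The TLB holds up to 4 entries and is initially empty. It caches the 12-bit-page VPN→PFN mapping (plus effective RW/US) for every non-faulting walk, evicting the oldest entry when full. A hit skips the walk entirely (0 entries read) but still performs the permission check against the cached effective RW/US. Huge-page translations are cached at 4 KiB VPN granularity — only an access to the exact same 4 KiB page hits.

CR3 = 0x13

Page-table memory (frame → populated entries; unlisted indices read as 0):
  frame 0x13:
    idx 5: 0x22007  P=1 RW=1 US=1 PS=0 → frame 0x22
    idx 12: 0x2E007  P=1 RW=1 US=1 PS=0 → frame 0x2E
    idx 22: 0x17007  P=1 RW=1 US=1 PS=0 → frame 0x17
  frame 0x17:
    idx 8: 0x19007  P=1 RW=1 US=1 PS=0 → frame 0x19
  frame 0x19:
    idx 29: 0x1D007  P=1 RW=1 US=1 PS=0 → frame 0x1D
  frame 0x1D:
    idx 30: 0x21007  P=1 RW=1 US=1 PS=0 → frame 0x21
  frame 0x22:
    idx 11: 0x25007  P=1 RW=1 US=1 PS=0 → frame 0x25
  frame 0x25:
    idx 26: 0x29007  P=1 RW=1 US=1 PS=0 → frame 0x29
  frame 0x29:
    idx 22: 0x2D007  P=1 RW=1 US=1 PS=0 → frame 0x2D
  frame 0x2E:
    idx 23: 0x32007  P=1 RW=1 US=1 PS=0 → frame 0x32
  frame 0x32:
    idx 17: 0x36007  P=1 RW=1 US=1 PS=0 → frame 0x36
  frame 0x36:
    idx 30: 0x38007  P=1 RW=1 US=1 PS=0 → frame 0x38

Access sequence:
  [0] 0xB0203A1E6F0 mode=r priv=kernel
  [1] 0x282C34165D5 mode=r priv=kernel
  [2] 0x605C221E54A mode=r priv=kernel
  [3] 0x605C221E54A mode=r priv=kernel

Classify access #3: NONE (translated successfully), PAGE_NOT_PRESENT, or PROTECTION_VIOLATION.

Per-access translation:
#0 VA=0xB0203A1E6F0 (r,kernel):
  [0] read 0x13 idx=22: raw=0x17007 flags P=1 W=1 U=1 S=0
  [1] read 0x17 idx=8: raw=0x19007 flags P=1 W=1 U=1 S=0
  [2] read 0x19 idx=29: raw=0x1D007 flags P=1 W=1 U=1 S=0
  [3] read 0x1D idx=30: raw=0x21007 flags P=1 W=1 U=1 S=0
  ⇒ phys 0x216F0  [4 reads]
#1 VA=0x282C34165D5 (r,kernel):
  [0] read 0x13 idx=5: raw=0x22007 flags P=1 W=1 U=1 S=0
  [1] read 0x22 idx=11: raw=0x25007 flags P=1 W=1 U=1 S=0
  [2] read 0x25 idx=26: raw=0x29007 flags P=1 W=1 U=1 S=0
  [3] read 0x29 idx=22: raw=0x2D007 flags P=1 W=1 U=1 S=0
  ⇒ phys 0x2D5D5  [4 reads]
#2 VA=0x605C221E54A (r,kernel):
  [0] read 0x13 idx=12: raw=0x2E007 flags P=1 W=1 U=1 S=0
  [1] read 0x2E idx=23: raw=0x32007 flags P=1 W=1 U=1 S=0
  [2] read 0x32 idx=17: raw=0x36007 flags P=1 W=1 U=1 S=0
  [3] read 0x36 idx=30: raw=0x38007 flags P=1 W=1 U=1 S=0
  ⇒ phys 0x3854A  [4 reads]
#3 VA=0x605C221E54A (r,kernel):
  TLB hit vpn=0x605C221E → PA=0x3854A

Access #3 fault: NONE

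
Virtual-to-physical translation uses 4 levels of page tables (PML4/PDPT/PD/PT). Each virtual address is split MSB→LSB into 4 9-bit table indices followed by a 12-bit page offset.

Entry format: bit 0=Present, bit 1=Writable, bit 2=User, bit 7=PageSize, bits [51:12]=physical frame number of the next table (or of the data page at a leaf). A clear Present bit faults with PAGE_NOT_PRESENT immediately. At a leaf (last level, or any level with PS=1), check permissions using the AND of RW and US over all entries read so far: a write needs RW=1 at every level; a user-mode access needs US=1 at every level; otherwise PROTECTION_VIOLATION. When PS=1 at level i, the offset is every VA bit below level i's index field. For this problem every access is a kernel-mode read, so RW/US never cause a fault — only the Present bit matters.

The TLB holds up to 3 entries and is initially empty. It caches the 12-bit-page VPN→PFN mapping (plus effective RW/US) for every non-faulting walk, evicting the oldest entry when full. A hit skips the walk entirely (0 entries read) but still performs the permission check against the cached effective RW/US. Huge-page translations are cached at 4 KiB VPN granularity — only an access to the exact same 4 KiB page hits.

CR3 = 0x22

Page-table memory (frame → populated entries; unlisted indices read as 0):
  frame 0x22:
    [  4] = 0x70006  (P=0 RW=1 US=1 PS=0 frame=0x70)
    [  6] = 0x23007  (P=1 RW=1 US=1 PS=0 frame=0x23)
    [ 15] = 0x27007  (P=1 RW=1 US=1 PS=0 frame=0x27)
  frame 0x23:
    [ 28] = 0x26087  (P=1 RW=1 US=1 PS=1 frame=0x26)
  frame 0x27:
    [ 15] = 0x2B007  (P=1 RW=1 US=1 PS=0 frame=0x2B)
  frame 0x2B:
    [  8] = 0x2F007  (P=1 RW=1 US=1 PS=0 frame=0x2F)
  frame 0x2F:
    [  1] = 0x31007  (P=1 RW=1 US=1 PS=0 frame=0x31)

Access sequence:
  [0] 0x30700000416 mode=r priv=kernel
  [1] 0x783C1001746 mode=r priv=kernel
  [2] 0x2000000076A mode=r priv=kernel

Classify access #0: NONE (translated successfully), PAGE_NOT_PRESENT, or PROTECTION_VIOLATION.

Trace:
#0 VA=0x30700000416 (r,kernel):
  L0 @0x22[6] → 0x23007  P=1,RW=1,US=1,PS=0
  L1 @0x23[28] → 0x26087  P=1,RW=1,US=1,PS=1
  → PA=0x26416 (huge @L1)  (2 entries read)
#1 VA=0x783C1001746 (r,kernel):
  L0 @0x22[15] → 0x27007  P=1,RW=1,US=1,PS=0
  L1 @0x27[15] → 0x2B007  P=1,RW=1,US=1,PS=0
  L2 @0x2B[8] → 0x2F007  P=1,RW=1,US=1,PS=0
  L3 @0x2F[1] → 0x31007  P=1,RW=1,US=1,PS=0
  → PA=0x31746  (4 entries read)
#2 VA=0x2000000076A (r,kernel):
  L0 @0x22[4] → 0x70006  P=0,RW=1,US=1,PS=0
  → PAGE_NOT_PRESENT  (1 entries read)

Access #0 fault: NONE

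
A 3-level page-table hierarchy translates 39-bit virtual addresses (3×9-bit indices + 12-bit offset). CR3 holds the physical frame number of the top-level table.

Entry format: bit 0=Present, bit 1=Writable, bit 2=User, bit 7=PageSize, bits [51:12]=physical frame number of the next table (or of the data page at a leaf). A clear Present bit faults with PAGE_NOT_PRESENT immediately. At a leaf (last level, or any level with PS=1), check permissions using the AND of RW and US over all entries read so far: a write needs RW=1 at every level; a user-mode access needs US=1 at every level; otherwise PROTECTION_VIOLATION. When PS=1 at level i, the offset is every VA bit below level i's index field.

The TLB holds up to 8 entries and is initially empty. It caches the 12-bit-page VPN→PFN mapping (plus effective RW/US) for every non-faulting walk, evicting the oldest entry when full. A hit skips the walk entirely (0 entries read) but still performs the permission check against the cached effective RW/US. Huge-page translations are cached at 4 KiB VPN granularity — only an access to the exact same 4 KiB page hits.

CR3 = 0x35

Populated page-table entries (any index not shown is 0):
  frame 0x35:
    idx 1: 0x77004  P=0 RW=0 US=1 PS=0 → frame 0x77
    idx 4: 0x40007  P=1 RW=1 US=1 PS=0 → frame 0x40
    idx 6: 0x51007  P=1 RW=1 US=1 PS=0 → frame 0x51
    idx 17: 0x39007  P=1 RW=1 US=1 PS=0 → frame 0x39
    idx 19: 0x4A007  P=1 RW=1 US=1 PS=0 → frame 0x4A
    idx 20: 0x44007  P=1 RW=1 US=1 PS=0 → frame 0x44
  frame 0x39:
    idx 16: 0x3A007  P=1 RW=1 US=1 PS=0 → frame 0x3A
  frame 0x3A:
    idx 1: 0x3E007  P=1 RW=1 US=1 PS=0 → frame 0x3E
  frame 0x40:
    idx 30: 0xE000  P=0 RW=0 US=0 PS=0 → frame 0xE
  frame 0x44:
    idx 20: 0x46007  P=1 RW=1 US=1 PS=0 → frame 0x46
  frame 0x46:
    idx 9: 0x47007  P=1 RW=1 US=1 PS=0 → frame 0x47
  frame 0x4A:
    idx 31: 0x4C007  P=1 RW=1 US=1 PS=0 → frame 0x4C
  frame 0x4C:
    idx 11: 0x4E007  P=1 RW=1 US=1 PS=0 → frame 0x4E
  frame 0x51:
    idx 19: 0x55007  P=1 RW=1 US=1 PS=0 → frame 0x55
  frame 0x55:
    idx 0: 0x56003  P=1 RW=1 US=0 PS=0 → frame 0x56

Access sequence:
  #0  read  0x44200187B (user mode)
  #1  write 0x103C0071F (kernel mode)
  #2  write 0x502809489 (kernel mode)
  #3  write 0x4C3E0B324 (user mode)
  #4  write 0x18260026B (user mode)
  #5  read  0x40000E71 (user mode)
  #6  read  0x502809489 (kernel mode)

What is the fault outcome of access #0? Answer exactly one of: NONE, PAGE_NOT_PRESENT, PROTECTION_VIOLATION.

Trace:
#0 VA=0x44200187B (r,user):
  L0: frame=0x35 idx=17 entry=0x39007 [P=1 RW=1 US=1 PS=0]
  L1: frame=0x39 idx=16 entry=0x3A007 [P=1 RW=1 US=1 PS=0]
  L2: frame=0x3A idx=1 entry=0x3E007 [P=1 RW=1 US=1 PS=0]
  → PA=0x3E87B  (3 entries read)
#1 VA=0x103C0071F (w,kernel):
  L0: frame=0x35 idx=4 entry=0x40007 [P=1 RW=1 US=1 PS=0]
  L1: frame=0x40 idx=30 entry=0xE000 [P=0 RW=0 US=0 PS=0]
  ✗ PAGE_NOT_PRESENT  [2 reads]
#2 VA=0x502809489 (w,kernel):
  L0: frame=0x35 idx=20 entry=0x44007 [P=1 RW=1 US=1 PS=0]
  L1: frame=0x44 idx=20 entry=0x46007 [P=1 RW=1 US=1 PS=0]
  L2: frame=0x46 idx=9 entry=0x47007 [P=1 RW=1 US=1 PS=0]
  → PA=0x47489  (3 entries read)
#3 VA=0x4C3E0B324 (w,user):
  L0: frame=0x35 idx=19 entry=0x4A007 [P=1 RW=1 US=1 PS=0]
  L1: frame=0x4A idx=31 entry=0x4C007 [P=1 RW=1 US=1 PS=0]
  L2: frame=0x4C idx=11 entry=0x4E007 [P=1 RW=1 US=1 PS=0]
  → PA=0x4E324  (3 entries read)
#4 VA=0x18260026B (w,user):
  L0: frame=0x35 idx=6 entry=0x51007 [P=1 RW=1 US=1 PS=0]
  L1: frame=0x51 idx=19 entry=0x55007 [P=1 RW=1 US=1 PS=0]
  L2: frame=0x55 idx=0 entry=0x56003 [P=1 RW=1 US=0 PS=0]
  ✗ PROTECTION_VIOLATION  [3 reads]
#5 VA=0x40000E71 (r,user):
  L0: frame=0x35 idx=1 entry=0x77004 [P=0 RW=0 US=1 PS=0]
  ✗ PAGE_NOT_PRESENT  [1 reads]
#6 VA=0x502809489 (r,kernel):
  TLB hit vpn=0x502809 → PA=0x47489

Access #0 fault: NONE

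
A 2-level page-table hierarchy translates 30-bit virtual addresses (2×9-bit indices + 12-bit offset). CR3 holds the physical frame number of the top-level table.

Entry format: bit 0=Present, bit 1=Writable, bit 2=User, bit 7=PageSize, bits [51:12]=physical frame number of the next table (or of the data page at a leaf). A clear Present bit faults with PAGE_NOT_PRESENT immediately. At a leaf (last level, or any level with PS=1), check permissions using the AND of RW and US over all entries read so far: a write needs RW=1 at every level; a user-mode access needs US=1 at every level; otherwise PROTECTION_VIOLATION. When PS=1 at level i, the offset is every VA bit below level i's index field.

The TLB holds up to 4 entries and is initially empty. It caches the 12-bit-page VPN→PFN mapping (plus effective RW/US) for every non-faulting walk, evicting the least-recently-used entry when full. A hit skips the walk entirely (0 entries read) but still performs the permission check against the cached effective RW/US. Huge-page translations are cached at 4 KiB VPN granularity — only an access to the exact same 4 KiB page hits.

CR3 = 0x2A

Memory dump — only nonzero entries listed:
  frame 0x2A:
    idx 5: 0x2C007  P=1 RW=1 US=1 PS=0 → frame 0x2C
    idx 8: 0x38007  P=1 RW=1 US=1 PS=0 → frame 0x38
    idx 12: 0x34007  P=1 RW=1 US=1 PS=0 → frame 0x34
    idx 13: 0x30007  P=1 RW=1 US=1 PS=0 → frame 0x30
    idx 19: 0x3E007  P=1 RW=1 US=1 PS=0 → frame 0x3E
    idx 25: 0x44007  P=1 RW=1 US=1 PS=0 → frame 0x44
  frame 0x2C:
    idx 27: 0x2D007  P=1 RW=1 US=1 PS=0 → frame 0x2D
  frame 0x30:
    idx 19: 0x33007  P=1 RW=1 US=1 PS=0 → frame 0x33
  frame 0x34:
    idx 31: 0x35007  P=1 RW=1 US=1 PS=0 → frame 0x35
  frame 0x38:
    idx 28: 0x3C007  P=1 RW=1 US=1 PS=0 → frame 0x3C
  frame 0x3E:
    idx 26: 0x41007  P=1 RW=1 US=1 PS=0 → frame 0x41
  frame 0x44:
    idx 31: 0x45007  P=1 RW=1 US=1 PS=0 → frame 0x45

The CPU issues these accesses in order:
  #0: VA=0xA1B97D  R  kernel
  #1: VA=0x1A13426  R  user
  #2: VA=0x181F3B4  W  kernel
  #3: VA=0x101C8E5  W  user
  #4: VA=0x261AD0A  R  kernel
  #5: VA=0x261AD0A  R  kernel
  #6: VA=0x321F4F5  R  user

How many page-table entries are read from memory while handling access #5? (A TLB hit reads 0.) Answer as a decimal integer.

Trace:
#0 VA=0xA1B97D (r,kernel):
  [0] read 0x2A idx=5: raw=0x2C007 flags P=1 W=1 U=1 S=0
  [1] read 0x2C idx=27: raw=0x2D007 flags P=1 W=1 U=1 S=0
  ⇒ phys 0x2D97D  [2 reads]
#1 VA=0x1A13426 (r,user):
  [0] read 0x2A idx=13: raw=0x30007 flags P=1 W=1 U=1 S=0
  [1] read 0x30 idx=19: raw=0x33007 flags P=1 W=1 U=1 S=0
  ⇒ phys 0x33426  [2 reads]
#2 VA=0x181F3B4 (w,kernel):
  [0] read 0x2A idx=12: raw=0x34007 flags P=1 W=1 U=1 S=0
  [1] read 0x34 idx=31: raw=0x35007 flags P=1 W=1 U=1 S=0
  ⇒ phys 0x353B4  [2 reads]
#3 VA=0x101C8E5 (w,user):
  [0] read 0x2A idx=8: raw=0x38007 flags P=1 W=1 U=1 S=0
  [1] read 0x38 idx=28: raw=0x3C007 flags P=1 W=1 U=1 S=0
  ⇒ phys 0x3C8E5  [2 reads]
#4 VA=0x261AD0A (r,kernel):
  [0] read 0x2A idx=19: raw=0x3E007 flags P=1 W=1 U=1 S=0
  [1] read 0x3E idx=26: raw=0x41007 flags P=1 W=1 U=1 S=0
  ⇒ phys 0x41D0A  [2 reads]
#5 VA=0x261AD0A (r,kernel):
  TLB hit vpn=0x261A → PA=0x41D0A
#6 VA=0x321F4F5 (r,user):
  [0] read 0x2A idx=25: raw=0x44007 flags P=1 W=1 U=1 S=0
  [1] read 0x44 idx=31: raw=0x45007 flags P=1 W=1 U=1 S=0
  ⇒ phys 0x454F5  [2 reads]

Entries read for #5: 0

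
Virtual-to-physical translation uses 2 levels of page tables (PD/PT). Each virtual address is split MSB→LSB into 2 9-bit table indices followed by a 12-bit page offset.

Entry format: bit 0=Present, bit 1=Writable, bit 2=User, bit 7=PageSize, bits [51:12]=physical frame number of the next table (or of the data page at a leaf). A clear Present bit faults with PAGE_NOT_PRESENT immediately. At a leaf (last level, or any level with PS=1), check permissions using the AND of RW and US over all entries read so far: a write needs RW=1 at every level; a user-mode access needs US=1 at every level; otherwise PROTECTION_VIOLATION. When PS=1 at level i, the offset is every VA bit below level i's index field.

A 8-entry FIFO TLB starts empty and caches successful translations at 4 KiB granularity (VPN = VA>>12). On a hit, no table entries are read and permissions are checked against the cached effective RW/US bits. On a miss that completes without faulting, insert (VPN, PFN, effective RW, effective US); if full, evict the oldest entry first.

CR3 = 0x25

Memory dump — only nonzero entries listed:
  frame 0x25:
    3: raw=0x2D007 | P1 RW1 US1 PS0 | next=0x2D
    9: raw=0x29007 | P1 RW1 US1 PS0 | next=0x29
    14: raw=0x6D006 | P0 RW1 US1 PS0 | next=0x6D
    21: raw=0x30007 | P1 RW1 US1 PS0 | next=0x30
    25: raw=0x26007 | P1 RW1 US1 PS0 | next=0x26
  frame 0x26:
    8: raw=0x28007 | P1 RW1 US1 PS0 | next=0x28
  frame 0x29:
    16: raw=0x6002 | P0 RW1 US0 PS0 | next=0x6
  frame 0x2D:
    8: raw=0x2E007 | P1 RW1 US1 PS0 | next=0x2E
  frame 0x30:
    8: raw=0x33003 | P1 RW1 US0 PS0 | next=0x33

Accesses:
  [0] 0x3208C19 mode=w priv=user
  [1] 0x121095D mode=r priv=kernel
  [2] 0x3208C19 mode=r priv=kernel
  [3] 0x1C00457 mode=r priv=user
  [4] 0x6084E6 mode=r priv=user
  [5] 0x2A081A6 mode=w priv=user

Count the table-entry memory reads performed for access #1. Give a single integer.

Walk each access:
#0 VA=0x3208C19 (w,user):
  [0] read 0x25 idx=25: raw=0x26007 flags P=1 W=1 U=1 S=0
  [1] read 0x26 idx=8: raw=0x28007 flags P=1 W=1 U=1 S=0
  ✓ 0x28C19  — 2 lookups
#1 VA=0x121095D (r,kernel):
  [0] read 0x25 idx=9: raw=0x29007 flags P=1 W=1 U=1 S=0
  [1] read 0x29 idx=16: raw=0x6002 flags P=0 W=1 U=0 S=0
  → PAGE_NOT_PRESENT  (2 entries read)
#2 VA=0x3208C19 (r,kernel):
  TLB hit vpn=0x3208 → PA=0x28C19
#3 VA=0x1C00457 (r,user):
  [0] read 0x25 idx=14: raw=0x6D006 flags P=0 W=1 U=1 S=0
  → PAGE_NOT_PRESENT  (1 entries read)
#4 VA=0x6084E6 (r,user):
  [0] read 0x25 idx=3: raw=0x2D007 flags P=1 W=1 U=1 S=0
  [1] read 0x2D idx=8: raw=0x2E007 flags P=1 W=1 U=1 S=0
  ✓ 0x2E4E6  — 2 lookups
#5 VA=0x2A081A6 (w,user):
  [0] read 0x25 idx=21: raw=0x30007 flags P=1 W=1 U=1 S=0
  [1] read 0x30 idx=8: raw=0x33003 flags P=1 W=1 U=0 S=0
  → PROTECTION_VIOLATION  (2 entries read)

Entries read for #1: 2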